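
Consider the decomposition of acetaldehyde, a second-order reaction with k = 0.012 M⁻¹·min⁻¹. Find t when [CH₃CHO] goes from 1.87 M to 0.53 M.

112.7 min

Step 1: For second-order: t = (1/[CH₃CHO] - 1/[CH₃CHO]₀)/k
Step 2: t = (1/0.53 - 1/1.87)/0.012
Step 3: t = (1.887 - 0.5348)/0.012
Step 4: t = 1.352/0.012 = 112.7 min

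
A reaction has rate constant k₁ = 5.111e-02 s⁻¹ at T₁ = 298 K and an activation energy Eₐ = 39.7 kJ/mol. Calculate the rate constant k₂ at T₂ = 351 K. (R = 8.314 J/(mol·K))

5.745e-01 s⁻¹

Step 1: Use the two-temperature Arrhenius form: ln(k₂/k₁) = -Eₐ/R × (1/T₂ - 1/T₁)
Step 2: Convert Eₐ to J/mol: 39.7 kJ/mol = 39700 J/mol
Step 3: 1/T₂ - 1/T₁ = 1/351 - 1/298 = -5.067018e-04 K⁻¹
Step 4: ln(k₂/k₁) = -39700/8.314 × -5.067018e-04 = 2.41954
Step 5: k₂ = k₁ × exp(2.41954) = 5.111e-02 × 1.12407e+01 = 5.745e-01 s⁻¹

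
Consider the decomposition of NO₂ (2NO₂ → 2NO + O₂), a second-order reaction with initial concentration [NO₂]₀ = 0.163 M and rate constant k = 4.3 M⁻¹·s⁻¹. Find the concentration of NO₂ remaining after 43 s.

0.005235 M

Step 1: For a second-order reaction: 1/[NO₂] = 1/[NO₂]₀ + kt
Step 2: 1/[NO₂] = 1/0.163 + 4.3 × 43
Step 3: 1/[NO₂] = 6.135 + 184.9 = 191
Step 4: [NO₂] = 1/191 = 0.005235 M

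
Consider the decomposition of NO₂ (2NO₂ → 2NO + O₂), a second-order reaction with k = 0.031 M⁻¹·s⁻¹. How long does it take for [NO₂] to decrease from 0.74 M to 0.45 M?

28.09 s

Step 1: For second-order: t = (1/[NO₂] - 1/[NO₂]₀)/k
Step 2: t = (1/0.45 - 1/0.74)/0.031
Step 3: t = (2.222 - 1.351)/0.031
Step 4: t = 0.8709/0.031 = 28.09 s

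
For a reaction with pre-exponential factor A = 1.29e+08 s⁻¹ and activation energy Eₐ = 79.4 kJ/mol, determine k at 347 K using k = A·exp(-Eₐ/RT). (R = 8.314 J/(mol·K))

1.44e-04 s⁻¹

Step 1: Use the Arrhenius equation: k = A × exp(-Eₐ/RT)
Step 2: Convert Eₐ to J/mol: 79.4 kJ/mol = 79400 J/mol
Step 3: Calculate the exponent: -Eₐ/(RT) = -79400/(8.314 × 347) = -27.52206
Step 4: k = 1.29e+08 × exp(-27.52206)
Step 5: k = 1.29e+08 × 1.11512e-12 = 1.4385e-04 s⁻¹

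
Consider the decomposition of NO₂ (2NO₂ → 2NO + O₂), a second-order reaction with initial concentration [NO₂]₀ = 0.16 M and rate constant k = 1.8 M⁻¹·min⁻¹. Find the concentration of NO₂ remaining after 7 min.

0.05305 M

Step 1: For a second-order reaction: 1/[NO₂] = 1/[NO₂]₀ + kt
Step 2: 1/[NO₂] = 1/0.16 + 1.8 × 7
Step 3: 1/[NO₂] = 6.25 + 12.6 = 18.85
Step 4: [NO₂] = 1/18.85 = 0.05305 M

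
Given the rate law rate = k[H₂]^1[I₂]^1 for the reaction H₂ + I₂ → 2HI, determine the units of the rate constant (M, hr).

M⁻¹·hr⁻¹

Step 1: Overall order = 1 + 1 = 2.
Step 2: rate has units M·hr⁻¹; [H₂]^1[I₂]^1 has units M^2.
Step 3: k = rate/([H₂]^1[I₂]^1), so units of k = M^(1-2)·hr⁻¹ = M⁻¹·hr⁻¹.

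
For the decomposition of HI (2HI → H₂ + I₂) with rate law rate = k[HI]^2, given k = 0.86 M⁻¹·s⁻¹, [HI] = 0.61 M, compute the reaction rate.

0.32 M/s

Step 1: Identify the rate law: rate = k[HI]^2
Step 2: Substitute values: rate = 0.86 × (0.61)^2
Step 3: Calculate: rate = 0.86 × 0.3721 = 0.320006 M/s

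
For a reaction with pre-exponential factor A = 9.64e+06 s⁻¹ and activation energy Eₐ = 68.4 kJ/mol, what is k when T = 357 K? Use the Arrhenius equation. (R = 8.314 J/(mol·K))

9.46e-04 s⁻¹

Step 1: Use the Arrhenius equation: k = A × exp(-Eₐ/RT)
Step 2: Convert Eₐ to J/mol: 68.4 kJ/mol = 68400 J/mol
Step 3: Calculate the exponent: -Eₐ/(RT) = -68400/(8.314 × 357) = -23.04506
Step 4: k = 9.64e+06 × exp(-23.04506)
Step 5: k = 9.64e+06 × 9.80974e-11 = 9.4566e-04 s⁻¹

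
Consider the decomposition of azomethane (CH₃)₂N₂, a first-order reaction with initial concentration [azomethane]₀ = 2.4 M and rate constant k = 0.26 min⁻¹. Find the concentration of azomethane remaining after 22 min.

0.007871 M

Step 1: For a first-order reaction: [azomethane] = [azomethane]₀ × e^(-kt)
Step 2: [azomethane] = 2.4 × e^(-0.26 × 22)
Step 3: [azomethane] = 2.4 × e^(-5.72)
Step 4: [azomethane] = 2.4 × 0.00327971 = 0.007871 M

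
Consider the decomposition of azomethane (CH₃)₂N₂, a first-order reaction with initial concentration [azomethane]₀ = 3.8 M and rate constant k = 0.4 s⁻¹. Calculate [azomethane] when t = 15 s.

0.009419 M

Step 1: For a first-order reaction: [azomethane] = [azomethane]₀ × e^(-kt)
Step 2: [azomethane] = 3.8 × e^(-0.4 × 15)
Step 3: [azomethane] = 3.8 × e^(-6)
Step 4: [azomethane] = 3.8 × 0.00247875 = 0.009419 M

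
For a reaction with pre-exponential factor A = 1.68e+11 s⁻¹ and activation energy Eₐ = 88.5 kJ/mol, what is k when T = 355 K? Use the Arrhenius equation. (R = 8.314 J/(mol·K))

1.60e-02 s⁻¹

Step 1: Use the Arrhenius equation: k = A × exp(-Eₐ/RT)
Step 2: Convert Eₐ to J/mol: 88.5 kJ/mol = 88500 J/mol
Step 3: Calculate the exponent: -Eₐ/(RT) = -88500/(8.314 × 355) = -29.98506
Step 4: k = 1.68e+11 × exp(-29.98506)
Step 5: k = 1.68e+11 × 9.49848e-14 = 1.5957e-02 s⁻¹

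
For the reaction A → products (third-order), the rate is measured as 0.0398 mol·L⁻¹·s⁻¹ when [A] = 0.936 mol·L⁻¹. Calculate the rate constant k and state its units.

0.04854 (mol·L⁻¹)⁻²·s⁻¹

Step 1: rate = k[A]^3, so k = rate / [A]^3.
Step 2: k = 0.0398 / (0.936)^3 = 0.0398 / 0.82.
Step 3: k = 0.04854 (mol·L⁻¹)⁻²·s⁻¹.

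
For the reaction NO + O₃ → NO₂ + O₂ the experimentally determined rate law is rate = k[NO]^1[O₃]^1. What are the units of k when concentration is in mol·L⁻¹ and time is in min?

(mol·L⁻¹)⁻¹·min⁻¹

Step 1: Overall order = 1 + 1 = 2.
Step 2: rate has units mol·L⁻¹·min⁻¹; [NO]^1[O₃]^1 has units (mol·L⁻¹)^2.
Step 3: k = rate/([NO]^1[O₃]^1), so units of k = (mol·L⁻¹)^(1-2)·min⁻¹ = (mol·L⁻¹)⁻¹·min⁻¹.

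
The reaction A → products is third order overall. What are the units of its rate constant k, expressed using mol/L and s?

(mol/L)⁻²·s⁻¹

Step 1: For overall order n, rate = k × (concentration)^n.
Step 2: Rate has units mol/L·s⁻¹; concentration term has units (mol/L)^3.
Step 3: k = rate / (concentration)^n, so units of k = (mol/L)^(1-3)·s⁻¹ = (mol/L)⁻²·s⁻¹.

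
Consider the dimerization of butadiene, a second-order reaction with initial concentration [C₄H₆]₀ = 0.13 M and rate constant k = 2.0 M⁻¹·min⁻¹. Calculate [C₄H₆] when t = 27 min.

0.01621 M

Step 1: For a second-order reaction: 1/[C₄H₆] = 1/[C₄H₆]₀ + kt
Step 2: 1/[C₄H₆] = 1/0.13 + 2.0 × 27
Step 3: 1/[C₄H₆] = 7.692 + 54 = 61.69
Step 4: [C₄H₆] = 1/61.69 = 0.01621 M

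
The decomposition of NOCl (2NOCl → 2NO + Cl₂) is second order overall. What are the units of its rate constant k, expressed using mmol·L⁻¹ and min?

(mmol·L⁻¹)⁻¹·min⁻¹

Step 1: For overall order n, rate = k × (concentration)^n.
Step 2: Rate has units mmol·L⁻¹·min⁻¹; concentration term has units (mmol·L⁻¹)^2.
Step 3: k = rate / (concentration)^n, so units of k = (mmol·L⁻¹)^(1-2)·min⁻¹ = (mmol·L⁻¹)⁻¹·min⁻¹.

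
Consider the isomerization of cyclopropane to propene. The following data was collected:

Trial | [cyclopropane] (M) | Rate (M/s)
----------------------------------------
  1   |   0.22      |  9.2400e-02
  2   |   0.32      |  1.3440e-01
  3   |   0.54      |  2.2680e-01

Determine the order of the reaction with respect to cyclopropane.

first order (1)

Step 1: Compare trials to find order n where rate₂/rate₁ = ([cyclopropane]₂/[cyclopropane]₁)^n
Step 2: rate₂/rate₁ = 1.3440e-01/9.2400e-02 = 1.455
Step 3: [cyclopropane]₂/[cyclopropane]₁ = 0.32/0.22 = 1.455
Step 4: n = ln(1.455)/ln(1.455) = 1.00 ≈ 1
Step 5: The reaction is first order in cyclopropane.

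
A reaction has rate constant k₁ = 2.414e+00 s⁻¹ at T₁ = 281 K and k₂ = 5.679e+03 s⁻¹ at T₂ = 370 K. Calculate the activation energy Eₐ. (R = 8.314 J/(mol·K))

75.4 kJ/mol

Step 1: Use the two-temperature Arrhenius form: ln(k₂/k₁) = -Eₐ/R × (1/T₂ - 1/T₁)
Step 2: ln(k₂/k₁) = ln(5.679e+03/2.414e+00) = ln(2352.53) = 7.76325
Step 3: 1/T₂ - 1/T₁ = 1/370 - 1/281 = -8.560162e-04 K⁻¹
Step 4: Eₐ = -R × ln(k₂/k₁) / (1/T₂ - 1/T₁) = -8.314 × 7.76325 / -8.560162e-04
Step 5: Eₐ = 7.5400e+04 J/mol = 75.4 kJ/mol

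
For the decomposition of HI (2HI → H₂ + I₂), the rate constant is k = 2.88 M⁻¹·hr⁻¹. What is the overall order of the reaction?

second order (2)

Step 1: The units of k for an nth-order reaction are (concentration)^(1-n)·(time)⁻¹.
Step 2: Here k has units M⁻¹·hr⁻¹, so the concentration exponent is -1.
Step 3: 1 - n = -1 ⇒ n = 2. The reaction is second order.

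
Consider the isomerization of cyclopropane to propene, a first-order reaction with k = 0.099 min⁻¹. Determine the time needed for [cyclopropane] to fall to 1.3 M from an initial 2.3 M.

5.763 min

Step 1: For first-order: t = ln([cyclopropane]₀/[cyclopropane])/k
Step 2: t = ln(2.3/1.3)/0.099
Step 3: t = ln(1.769)/0.099
Step 4: t = 0.5705/0.099 = 5.763 min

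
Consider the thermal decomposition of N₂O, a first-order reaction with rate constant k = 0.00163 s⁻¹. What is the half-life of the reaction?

425.2 s

Step 1: For a first-order reaction, t₁/₂ = ln(2)/k
Step 2: t₁/₂ = ln(2)/0.00163
Step 3: t₁/₂ = 0.6931/0.00163 = 425.2 s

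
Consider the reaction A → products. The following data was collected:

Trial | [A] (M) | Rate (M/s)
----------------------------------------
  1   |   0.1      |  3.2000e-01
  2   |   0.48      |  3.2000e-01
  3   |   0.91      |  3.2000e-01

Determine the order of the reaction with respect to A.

zeroth order (0)

Step 1: Compare trials - when concentration changes, rate stays constant.
Step 2: rate₂/rate₁ = 3.2000e-01/3.2000e-01 = 1
Step 3: [A]₂/[A]₁ = 0.48/0.1 = 4.8
Step 4: Since rate ratio ≈ (conc ratio)^0, the reaction is zeroth order.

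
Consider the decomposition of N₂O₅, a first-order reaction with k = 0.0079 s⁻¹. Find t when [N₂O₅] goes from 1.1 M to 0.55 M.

87.74 s

Step 1: For first-order: t = ln([N₂O₅]₀/[N₂O₅])/k
Step 2: t = ln(1.1/0.55)/0.0079
Step 3: t = ln(2)/0.0079
Step 4: t = 0.6931/0.0079 = 87.74 s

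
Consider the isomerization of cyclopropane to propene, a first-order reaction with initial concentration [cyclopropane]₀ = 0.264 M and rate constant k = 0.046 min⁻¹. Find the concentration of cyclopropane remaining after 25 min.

0.08359 M

Step 1: For a first-order reaction: [cyclopropane] = [cyclopropane]₀ × e^(-kt)
Step 2: [cyclopropane] = 0.264 × e^(-0.046 × 25)
Step 3: [cyclopropane] = 0.264 × e^(-1.15)
Step 4: [cyclopropane] = 0.264 × 0.316637 = 0.08359 M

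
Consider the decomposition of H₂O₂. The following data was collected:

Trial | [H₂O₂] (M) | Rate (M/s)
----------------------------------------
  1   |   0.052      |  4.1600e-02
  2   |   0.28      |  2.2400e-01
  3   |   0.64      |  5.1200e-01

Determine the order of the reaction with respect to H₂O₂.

first order (1)

Step 1: Compare trials to find order n where rate₂/rate₁ = ([H₂O₂]₂/[H₂O₂]₁)^n
Step 2: rate₂/rate₁ = 2.2400e-01/4.1600e-02 = 5.385
Step 3: [H₂O₂]₂/[H₂O₂]₁ = 0.28/0.052 = 5.385
Step 4: n = ln(5.385)/ln(5.385) = 1.00 ≈ 1
Step 5: The reaction is first order in H₂O₂.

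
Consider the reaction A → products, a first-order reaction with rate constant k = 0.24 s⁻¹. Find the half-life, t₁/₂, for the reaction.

2.888 s

Step 1: For a first-order reaction, t₁/₂ = ln(2)/k
Step 2: t₁/₂ = ln(2)/0.24
Step 3: t₁/₂ = 0.6931/0.24 = 2.888 s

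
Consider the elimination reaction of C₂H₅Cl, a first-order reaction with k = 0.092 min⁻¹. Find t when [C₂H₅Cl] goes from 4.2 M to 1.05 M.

15.07 min

Step 1: For first-order: t = ln([C₂H₅Cl]₀/[C₂H₅Cl])/k
Step 2: t = ln(4.2/1.05)/0.092
Step 3: t = ln(4)/0.092
Step 4: t = 1.386/0.092 = 15.07 min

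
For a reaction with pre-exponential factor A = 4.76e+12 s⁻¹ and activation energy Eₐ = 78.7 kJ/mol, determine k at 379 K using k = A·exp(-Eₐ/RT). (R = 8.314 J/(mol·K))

6.77e+01 s⁻¹

Step 1: Use the Arrhenius equation: k = A × exp(-Eₐ/RT)
Step 2: Convert Eₐ to J/mol: 78.7 kJ/mol = 78700 J/mol
Step 3: Calculate the exponent: -Eₐ/(RT) = -78700/(8.314 × 379) = -24.97615
Step 4: k = 4.76e+12 × exp(-24.97615)
Step 5: k = 4.76e+12 × 1.42232e-11 = 6.7702e+01 s⁻¹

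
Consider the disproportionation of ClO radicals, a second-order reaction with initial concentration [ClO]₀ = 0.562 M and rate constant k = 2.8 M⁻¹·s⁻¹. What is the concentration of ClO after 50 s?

0.007053 M

Step 1: For a second-order reaction: 1/[ClO] = 1/[ClO]₀ + kt
Step 2: 1/[ClO] = 1/0.562 + 2.8 × 50
Step 3: 1/[ClO] = 1.779 + 140 = 141.8
Step 4: [ClO] = 1/141.8 = 0.007053 M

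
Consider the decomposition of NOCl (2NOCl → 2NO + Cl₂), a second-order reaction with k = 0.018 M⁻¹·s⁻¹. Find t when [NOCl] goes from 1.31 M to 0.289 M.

149.8 s

Step 1: For second-order: t = (1/[NOCl] - 1/[NOCl]₀)/k
Step 2: t = (1/0.289 - 1/1.31)/0.018
Step 3: t = (3.46 - 0.7634)/0.018
Step 4: t = 2.697/0.018 = 149.8 s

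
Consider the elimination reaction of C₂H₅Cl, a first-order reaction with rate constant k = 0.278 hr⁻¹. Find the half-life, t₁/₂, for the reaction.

2.493 hr

Step 1: For a first-order reaction, t₁/₂ = ln(2)/k
Step 2: t₁/₂ = ln(2)/0.278
Step 3: t₁/₂ = 0.6931/0.278 = 2.493 hr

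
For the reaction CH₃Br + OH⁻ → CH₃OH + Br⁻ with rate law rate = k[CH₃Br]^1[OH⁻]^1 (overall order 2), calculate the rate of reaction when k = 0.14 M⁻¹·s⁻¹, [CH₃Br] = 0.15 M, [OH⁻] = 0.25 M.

0.00525 M/s

Step 1: The rate law is rate = k[CH₃Br]^1[OH⁻]^1, overall order = 1+1 = 2
Step 2: Substitute values: rate = 0.14 × (0.15)^1 × (0.25)^1
Step 3: rate = 0.14 × 0.15 × 0.25 = 0.00525 M/s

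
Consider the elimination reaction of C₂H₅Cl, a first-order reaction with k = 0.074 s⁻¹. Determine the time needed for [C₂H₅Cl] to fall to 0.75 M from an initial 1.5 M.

9.367 s

Step 1: For first-order: t = ln([C₂H₅Cl]₀/[C₂H₅Cl])/k
Step 2: t = ln(1.5/0.75)/0.074
Step 3: t = ln(2)/0.074
Step 4: t = 0.6931/0.074 = 9.367 s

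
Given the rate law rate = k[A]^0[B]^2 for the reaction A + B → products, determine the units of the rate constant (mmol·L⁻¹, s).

(mmol·L⁻¹)⁻¹·s⁻¹

Step 1: Overall order = 0 + 2 = 2.
Step 2: rate has units mmol·L⁻¹·s⁻¹; [A]^0[B]^2 has units (mmol·L⁻¹)^2.
Step 3: k = rate/([A]^0[B]^2), so units of k = (mmol·L⁻¹)^(1-2)·s⁻¹ = (mmol·L⁻¹)⁻¹·s⁻¹.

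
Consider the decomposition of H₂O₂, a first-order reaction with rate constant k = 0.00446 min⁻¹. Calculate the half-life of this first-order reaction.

155.4 min

Step 1: For a first-order reaction, t₁/₂ = ln(2)/k
Step 2: t₁/₂ = ln(2)/0.00446
Step 3: t₁/₂ = 0.6931/0.00446 = 155.4 min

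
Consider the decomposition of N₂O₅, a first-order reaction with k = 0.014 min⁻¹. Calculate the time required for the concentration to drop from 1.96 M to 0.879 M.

57.28 min

Step 1: For first-order: t = ln([N₂O₅]₀/[N₂O₅])/k
Step 2: t = ln(1.96/0.879)/0.014
Step 3: t = ln(2.23)/0.014
Step 4: t = 0.8019/0.014 = 57.28 min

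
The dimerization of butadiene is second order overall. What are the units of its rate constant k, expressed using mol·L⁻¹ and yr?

(mol·L⁻¹)⁻¹·yr⁻¹

Step 1: For overall order n, rate = k × (concentration)^n.
Step 2: Rate has units mol·L⁻¹·yr⁻¹; concentration term has units (mol·L⁻¹)^2.
Step 3: k = rate / (concentration)^n, so units of k = (mol·L⁻¹)^(1-2)·yr⁻¹ = (mol·L⁻¹)⁻¹·yr⁻¹.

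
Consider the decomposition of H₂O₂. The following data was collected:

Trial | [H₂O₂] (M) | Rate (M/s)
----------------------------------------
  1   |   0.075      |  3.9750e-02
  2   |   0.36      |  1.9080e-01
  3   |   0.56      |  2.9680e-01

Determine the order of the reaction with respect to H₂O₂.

first order (1)

Step 1: Compare trials to find order n where rate₂/rate₁ = ([H₂O₂]₂/[H₂O₂]₁)^n
Step 2: rate₂/rate₁ = 1.9080e-01/3.9750e-02 = 4.8
Step 3: [H₂O₂]₂/[H₂O₂]₁ = 0.36/0.075 = 4.8
Step 4: n = ln(4.8)/ln(4.8) = 1.00 ≈ 1
Step 5: The reaction is first order in H₂O₂.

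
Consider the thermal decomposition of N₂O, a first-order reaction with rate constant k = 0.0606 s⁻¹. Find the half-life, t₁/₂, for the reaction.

11.44 s

Step 1: For a first-order reaction, t₁/₂ = ln(2)/k
Step 2: t₁/₂ = ln(2)/0.0606
Step 3: t₁/₂ = 0.6931/0.0606 = 11.44 s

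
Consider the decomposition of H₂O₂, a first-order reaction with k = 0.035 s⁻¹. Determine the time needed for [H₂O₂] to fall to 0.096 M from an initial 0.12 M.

6.376 s

Step 1: For first-order: t = ln([H₂O₂]₀/[H₂O₂])/k
Step 2: t = ln(0.12/0.096)/0.035
Step 3: t = ln(1.25)/0.035
Step 4: t = 0.2231/0.035 = 6.376 s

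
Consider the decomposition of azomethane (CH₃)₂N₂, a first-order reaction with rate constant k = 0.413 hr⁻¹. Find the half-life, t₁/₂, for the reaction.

1.678 hr

Step 1: For a first-order reaction, t₁/₂ = ln(2)/k
Step 2: t₁/₂ = ln(2)/0.413
Step 3: t₁/₂ = 0.6931/0.413 = 1.678 hr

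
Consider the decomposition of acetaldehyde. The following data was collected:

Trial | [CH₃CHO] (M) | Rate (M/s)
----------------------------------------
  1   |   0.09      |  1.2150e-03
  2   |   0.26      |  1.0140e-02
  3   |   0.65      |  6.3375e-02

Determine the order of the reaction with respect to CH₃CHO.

second order (2)

Step 1: Compare trials to find order n where rate₂/rate₁ = ([CH₃CHO]₂/[CH₃CHO]₁)^n
Step 2: rate₂/rate₁ = 1.0140e-02/1.2150e-03 = 8.346
Step 3: [CH₃CHO]₂/[CH₃CHO]₁ = 0.26/0.09 = 2.889
Step 4: n = ln(8.346)/ln(2.889) = 2.00 ≈ 2
Step 5: The reaction is second order in CH₃CHO.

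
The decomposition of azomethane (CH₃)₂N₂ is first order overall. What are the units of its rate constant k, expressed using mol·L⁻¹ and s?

s⁻¹

Step 1: For overall order n, rate = k × (concentration)^n.
Step 2: Rate has units mol·L⁻¹·s⁻¹; concentration term has units (mol·L⁻¹)^1.
Step 3: k = rate / (concentration)^n, so units of k = (mol·L⁻¹)^(1-1)·s⁻¹ = s⁻¹.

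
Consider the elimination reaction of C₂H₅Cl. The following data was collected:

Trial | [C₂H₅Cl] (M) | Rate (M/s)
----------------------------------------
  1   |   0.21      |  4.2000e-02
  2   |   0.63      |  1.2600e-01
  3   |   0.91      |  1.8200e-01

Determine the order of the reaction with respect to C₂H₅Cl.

first order (1)

Step 1: Compare trials to find order n where rate₂/rate₁ = ([C₂H₅Cl]₂/[C₂H₅Cl]₁)^n
Step 2: rate₂/rate₁ = 1.2600e-01/4.2000e-02 = 3
Step 3: [C₂H₅Cl]₂/[C₂H₅Cl]₁ = 0.63/0.21 = 3
Step 4: n = ln(3)/ln(3) = 1.00 ≈ 1
Step 5: The reaction is first order in C₂H₅Cl.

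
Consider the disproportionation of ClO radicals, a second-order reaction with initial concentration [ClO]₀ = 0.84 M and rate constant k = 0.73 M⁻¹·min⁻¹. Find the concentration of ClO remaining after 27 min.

0.04785 M

Step 1: For a second-order reaction: 1/[ClO] = 1/[ClO]₀ + kt
Step 2: 1/[ClO] = 1/0.84 + 0.73 × 27
Step 3: 1/[ClO] = 1.19 + 19.71 = 20.9
Step 4: [ClO] = 1/20.9 = 0.04785 M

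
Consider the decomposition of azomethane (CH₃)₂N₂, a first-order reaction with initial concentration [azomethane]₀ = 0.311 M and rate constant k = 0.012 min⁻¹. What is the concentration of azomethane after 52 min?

0.1666 M

Step 1: For a first-order reaction: [azomethane] = [azomethane]₀ × e^(-kt)
Step 2: [azomethane] = 0.311 × e^(-0.012 × 52)
Step 3: [azomethane] = 0.311 × e^(-0.624)
Step 4: [azomethane] = 0.311 × 0.535797 = 0.1666 M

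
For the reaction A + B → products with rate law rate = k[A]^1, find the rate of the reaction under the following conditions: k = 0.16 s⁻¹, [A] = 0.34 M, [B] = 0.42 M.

0.0544 M/s

Step 1: The rate law is rate = k[A]^1
Step 2: Note that the rate does not depend on [B] (zero order in B).
Step 3: rate = 0.16 × (0.34)^1 = 0.0544 M/s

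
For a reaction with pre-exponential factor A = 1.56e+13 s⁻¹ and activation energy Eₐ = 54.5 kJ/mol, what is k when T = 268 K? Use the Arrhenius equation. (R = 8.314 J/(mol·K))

3.72e+02 s⁻¹

Step 1: Use the Arrhenius equation: k = A × exp(-Eₐ/RT)
Step 2: Convert Eₐ to J/mol: 54.5 kJ/mol = 54500 J/mol
Step 3: Calculate the exponent: -Eₐ/(RT) = -54500/(8.314 × 268) = -24.45973
Step 4: k = 1.56e+13 × exp(-24.45973)
Step 5: k = 1.56e+13 × 2.38382e-11 = 3.7188e+02 s⁻¹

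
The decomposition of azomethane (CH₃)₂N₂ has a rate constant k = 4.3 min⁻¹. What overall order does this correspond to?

first order (1)

Step 1: The units of k for an nth-order reaction are (concentration)^(1-n)·(time)⁻¹.
Step 2: Here k has units min⁻¹, so the concentration exponent is 0.
Step 3: 1 - n = 0 ⇒ n = 1. The reaction is first order.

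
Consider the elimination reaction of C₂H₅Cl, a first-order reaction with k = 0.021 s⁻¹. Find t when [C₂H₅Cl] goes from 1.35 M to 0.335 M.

66.37 s

Step 1: For first-order: t = ln([C₂H₅Cl]₀/[C₂H₅Cl])/k
Step 2: t = ln(1.35/0.335)/0.021
Step 3: t = ln(4.03)/0.021
Step 4: t = 1.394/0.021 = 66.37 s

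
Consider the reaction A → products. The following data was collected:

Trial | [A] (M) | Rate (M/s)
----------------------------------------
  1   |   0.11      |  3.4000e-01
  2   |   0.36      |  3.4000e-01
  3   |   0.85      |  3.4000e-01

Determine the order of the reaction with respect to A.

zeroth order (0)

Step 1: Compare trials - when concentration changes, rate stays constant.
Step 2: rate₂/rate₁ = 3.4000e-01/3.4000e-01 = 1
Step 3: [A]₂/[A]₁ = 0.36/0.11 = 3.273
Step 4: Since rate ratio ≈ (conc ratio)^0, the reaction is zeroth order.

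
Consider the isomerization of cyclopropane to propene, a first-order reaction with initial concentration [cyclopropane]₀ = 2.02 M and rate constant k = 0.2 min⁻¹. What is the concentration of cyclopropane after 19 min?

0.04519 M

Step 1: For a first-order reaction: [cyclopropane] = [cyclopropane]₀ × e^(-kt)
Step 2: [cyclopropane] = 2.02 × e^(-0.2 × 19)
Step 3: [cyclopropane] = 2.02 × e^(-3.8)
Step 4: [cyclopropane] = 2.02 × 0.0223708 = 0.04519 M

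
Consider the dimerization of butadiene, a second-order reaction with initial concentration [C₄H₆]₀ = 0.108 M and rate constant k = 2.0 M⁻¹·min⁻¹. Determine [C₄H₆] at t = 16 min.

0.02424 M

Step 1: For a second-order reaction: 1/[C₄H₆] = 1/[C₄H₆]₀ + kt
Step 2: 1/[C₄H₆] = 1/0.108 + 2.0 × 16
Step 3: 1/[C₄H₆] = 9.259 + 32 = 41.26
Step 4: [C₄H₆] = 1/41.26 = 0.02424 M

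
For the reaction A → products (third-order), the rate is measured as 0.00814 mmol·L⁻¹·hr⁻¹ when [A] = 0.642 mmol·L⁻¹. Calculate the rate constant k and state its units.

0.03076 (mmol·L⁻¹)⁻²·hr⁻¹

Step 1: rate = k[A]^3, so k = rate / [A]^3.
Step 2: k = 0.00814 / (0.642)^3 = 0.00814 / 0.2646.
Step 3: k = 0.03076 (mmol·L⁻¹)⁻²·hr⁻¹.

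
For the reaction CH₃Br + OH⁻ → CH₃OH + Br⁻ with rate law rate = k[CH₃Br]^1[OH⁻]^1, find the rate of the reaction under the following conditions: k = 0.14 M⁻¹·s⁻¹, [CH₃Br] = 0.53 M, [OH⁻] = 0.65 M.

0.04823 M/s

Step 1: The rate law is rate = k[CH₃Br]^1[OH⁻]^1
Step 2: Substitute: rate = 0.14 × (0.53)^1 × (0.65)^1
Step 3: rate = 0.14 × 0.53 × 0.65 = 0.04823 M/s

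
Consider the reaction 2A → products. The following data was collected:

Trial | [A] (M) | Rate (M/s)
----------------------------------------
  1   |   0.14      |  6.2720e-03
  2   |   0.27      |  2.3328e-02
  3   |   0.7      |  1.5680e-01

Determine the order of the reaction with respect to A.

second order (2)

Step 1: Compare trials to find order n where rate₂/rate₁ = ([A]₂/[A]₁)^n
Step 2: rate₂/rate₁ = 2.3328e-02/6.2720e-03 = 3.719
Step 3: [A]₂/[A]₁ = 0.27/0.14 = 1.929
Step 4: n = ln(3.719)/ln(1.929) = 2.00 ≈ 2
Step 5: The reaction is second order in A.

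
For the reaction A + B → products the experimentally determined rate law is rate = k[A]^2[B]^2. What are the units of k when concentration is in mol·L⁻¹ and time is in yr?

(mol·L⁻¹)⁻³·yr⁻¹

Step 1: Overall order = 2 + 2 = 4.
Step 2: rate has units mol·L⁻¹·yr⁻¹; [A]^2[B]^2 has units (mol·L⁻¹)^4.
Step 3: k = rate/([A]^2[B]^2), so units of k = (mol·L⁻¹)^(1-4)·yr⁻¹ = (mol·L⁻¹)⁻³·yr⁻¹.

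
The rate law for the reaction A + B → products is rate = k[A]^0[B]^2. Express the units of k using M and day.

M⁻¹·day⁻¹

Step 1: Overall order = 0 + 2 = 2.
Step 2: rate has units M·day⁻¹; [A]^0[B]^2 has units M^2.
Step 3: k = rate/([A]^0[B]^2), so units of k = M^(1-2)·day⁻¹ = M⁻¹·day⁻¹.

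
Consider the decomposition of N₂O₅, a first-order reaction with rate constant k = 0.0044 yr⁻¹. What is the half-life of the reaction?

157.5 yr

Step 1: For a first-order reaction, t₁/₂ = ln(2)/k
Step 2: t₁/₂ = ln(2)/0.0044
Step 3: t₁/₂ = 0.6931/0.0044 = 157.5 yr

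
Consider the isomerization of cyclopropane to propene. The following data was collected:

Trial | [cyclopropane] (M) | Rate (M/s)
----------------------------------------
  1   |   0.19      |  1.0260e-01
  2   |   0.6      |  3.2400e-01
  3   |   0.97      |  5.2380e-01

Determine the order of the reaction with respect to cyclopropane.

first order (1)

Step 1: Compare trials to find order n where rate₂/rate₁ = ([cyclopropane]₂/[cyclopropane]₁)^n
Step 2: rate₂/rate₁ = 3.2400e-01/1.0260e-01 = 3.158
Step 3: [cyclopropane]₂/[cyclopropane]₁ = 0.6/0.19 = 3.158
Step 4: n = ln(3.158)/ln(3.158) = 1.00 ≈ 1
Step 5: The reaction is first order in cyclopropane.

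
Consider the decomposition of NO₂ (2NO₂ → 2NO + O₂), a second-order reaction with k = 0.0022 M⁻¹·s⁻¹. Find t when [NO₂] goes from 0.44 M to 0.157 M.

1862 s

Step 1: For second-order: t = (1/[NO₂] - 1/[NO₂]₀)/k
Step 2: t = (1/0.157 - 1/0.44)/0.0022
Step 3: t = (6.369 - 2.273)/0.0022
Step 4: t = 4.097/0.0022 = 1862 s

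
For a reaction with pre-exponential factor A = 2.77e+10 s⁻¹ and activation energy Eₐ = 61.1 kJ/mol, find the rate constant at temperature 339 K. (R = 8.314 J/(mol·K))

1.07e+01 s⁻¹

Step 1: Use the Arrhenius equation: k = A × exp(-Eₐ/RT)
Step 2: Convert Eₐ to J/mol: 61.1 kJ/mol = 61100 J/mol
Step 3: Calculate the exponent: -Eₐ/(RT) = -61100/(8.314 × 339) = -21.67861
Step 4: k = 2.77e+10 × exp(-21.67861)
Step 5: k = 2.77e+10 × 3.84680e-10 = 1.0656e+01 s⁻¹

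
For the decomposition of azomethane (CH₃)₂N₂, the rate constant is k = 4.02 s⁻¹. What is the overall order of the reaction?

first order (1)

Step 1: The units of k for an nth-order reaction are (concentration)^(1-n)·(time)⁻¹.
Step 2: Here k has units s⁻¹, so the concentration exponent is 0.
Step 3: 1 - n = 0 ⇒ n = 1. The reaction is first order.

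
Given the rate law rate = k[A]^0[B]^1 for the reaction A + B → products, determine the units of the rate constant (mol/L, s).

s⁻¹

Step 1: Overall order = 0 + 1 = 1.
Step 2: rate has units mol/L·s⁻¹; [A]^0[B]^1 has units (mol/L)^1.
Step 3: k = rate/([A]^0[B]^1), so units of k = (mol/L)^(1-1)·s⁻¹ = s⁻¹.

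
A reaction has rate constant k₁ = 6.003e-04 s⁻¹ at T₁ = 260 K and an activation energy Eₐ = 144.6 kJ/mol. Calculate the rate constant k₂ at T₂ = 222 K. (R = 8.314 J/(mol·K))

6.391e-09 s⁻¹

Step 1: Use the two-temperature Arrhenius form: ln(k₂/k₁) = -Eₐ/R × (1/T₂ - 1/T₁)
Step 2: Convert Eₐ to J/mol: 144.6 kJ/mol = 144600 J/mol
Step 3: 1/T₂ - 1/T₁ = 1/222 - 1/260 = 6.583507e-04 K⁻¹
Step 4: ln(k₂/k₁) = -144600/8.314 × 6.583507e-04 = -11.45027
Step 5: k₂ = k₁ × exp(-11.45027) = 6.003e-04 × 1.06466e-05 = 6.391e-09 s⁻¹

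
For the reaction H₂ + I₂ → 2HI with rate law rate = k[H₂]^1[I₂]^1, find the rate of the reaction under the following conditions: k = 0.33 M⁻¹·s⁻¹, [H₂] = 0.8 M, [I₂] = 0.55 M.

0.1452 M/s

Step 1: The rate law is rate = k[H₂]^1[I₂]^1
Step 2: Substitute: rate = 0.33 × (0.8)^1 × (0.55)^1
Step 3: rate = 0.33 × 0.8 × 0.55 = 0.1452 M/s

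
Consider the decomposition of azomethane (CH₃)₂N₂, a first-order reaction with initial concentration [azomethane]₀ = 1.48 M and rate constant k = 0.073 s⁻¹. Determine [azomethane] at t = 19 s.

0.3697 M

Step 1: For a first-order reaction: [azomethane] = [azomethane]₀ × e^(-kt)
Step 2: [azomethane] = 1.48 × e^(-0.073 × 19)
Step 3: [azomethane] = 1.48 × e^(-1.387)
Step 4: [azomethane] = 1.48 × 0.249824 = 0.3697 M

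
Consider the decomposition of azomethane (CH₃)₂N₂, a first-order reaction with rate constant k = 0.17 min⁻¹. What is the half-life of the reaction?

4.077 min

Step 1: For a first-order reaction, t₁/₂ = ln(2)/k
Step 2: t₁/₂ = ln(2)/0.17
Step 3: t₁/₂ = 0.6931/0.17 = 4.077 min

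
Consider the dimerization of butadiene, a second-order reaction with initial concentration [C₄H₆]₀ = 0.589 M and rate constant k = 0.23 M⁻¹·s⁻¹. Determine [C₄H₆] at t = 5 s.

0.3511 M

Step 1: For a second-order reaction: 1/[C₄H₆] = 1/[C₄H₆]₀ + kt
Step 2: 1/[C₄H₆] = 1/0.589 + 0.23 × 5
Step 3: 1/[C₄H₆] = 1.698 + 1.15 = 2.848
Step 4: [C₄H₆] = 1/2.848 = 0.3511 M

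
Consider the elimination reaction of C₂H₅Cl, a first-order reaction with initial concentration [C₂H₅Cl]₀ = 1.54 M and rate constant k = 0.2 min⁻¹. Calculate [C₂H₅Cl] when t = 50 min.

6.992e-05 M

Step 1: For a first-order reaction: [C₂H₅Cl] = [C₂H₅Cl]₀ × e^(-kt)
Step 2: [C₂H₅Cl] = 1.54 × e^(-0.2 × 50)
Step 3: [C₂H₅Cl] = 1.54 × e^(-10)
Step 4: [C₂H₅Cl] = 1.54 × 4.53999e-05 = 6.992e-05 M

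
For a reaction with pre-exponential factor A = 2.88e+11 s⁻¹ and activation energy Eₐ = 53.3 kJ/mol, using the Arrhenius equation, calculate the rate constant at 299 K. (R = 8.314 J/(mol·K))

1.40e+02 s⁻¹

Step 1: Use the Arrhenius equation: k = A × exp(-Eₐ/RT)
Step 2: Convert Eₐ to J/mol: 53.3 kJ/mol = 53300 J/mol
Step 3: Calculate the exponent: -Eₐ/(RT) = -53300/(8.314 × 299) = -21.44105
Step 4: k = 2.88e+11 × exp(-21.44105)
Step 5: k = 2.88e+11 × 4.87832e-10 = 1.4050e+02 s⁻¹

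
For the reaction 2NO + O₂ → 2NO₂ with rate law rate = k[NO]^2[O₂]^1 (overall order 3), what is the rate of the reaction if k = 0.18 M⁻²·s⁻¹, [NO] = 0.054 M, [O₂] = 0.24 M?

0.000126 M/s

Step 1: The rate law is rate = k[NO]^2[O₂]^1, overall order = 2+1 = 3
Step 2: Substitute values: rate = 0.18 × (0.054)^2 × (0.24)^1
Step 3: rate = 0.18 × 0.002916 × 0.24 = 0.000125971 M/s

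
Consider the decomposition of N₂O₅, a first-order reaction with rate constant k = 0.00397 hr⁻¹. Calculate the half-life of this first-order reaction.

174.6 hr

Step 1: For a first-order reaction, t₁/₂ = ln(2)/k
Step 2: t₁/₂ = ln(2)/0.00397
Step 3: t₁/₂ = 0.6931/0.00397 = 174.6 hr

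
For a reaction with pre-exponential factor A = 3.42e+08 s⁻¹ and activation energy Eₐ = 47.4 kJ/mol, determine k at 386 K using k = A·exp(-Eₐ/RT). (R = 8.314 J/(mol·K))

1.32e+02 s⁻¹

Step 1: Use the Arrhenius equation: k = A × exp(-Eₐ/RT)
Step 2: Convert Eₐ to J/mol: 47.4 kJ/mol = 47400 J/mol
Step 3: Calculate the exponent: -Eₐ/(RT) = -47400/(8.314 × 386) = -14.77002
Step 4: k = 3.42e+08 × exp(-14.77002)
Step 5: k = 3.42e+08 × 3.85001e-07 = 1.3167e+02 s⁻¹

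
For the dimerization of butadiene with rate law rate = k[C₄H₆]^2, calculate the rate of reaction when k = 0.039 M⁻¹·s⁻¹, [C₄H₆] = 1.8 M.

0.1264 M/s

Step 1: Identify the rate law: rate = k[C₄H₆]^2
Step 2: Substitute values: rate = 0.039 × (1.8)^2
Step 3: Calculate: rate = 0.039 × 3.24 = 0.12636 M/s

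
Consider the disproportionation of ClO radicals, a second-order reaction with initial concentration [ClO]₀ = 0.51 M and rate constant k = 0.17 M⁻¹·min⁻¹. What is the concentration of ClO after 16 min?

0.2136 M

Step 1: For a second-order reaction: 1/[ClO] = 1/[ClO]₀ + kt
Step 2: 1/[ClO] = 1/0.51 + 0.17 × 16
Step 3: 1/[ClO] = 1.961 + 2.72 = 4.681
Step 4: [ClO] = 1/4.681 = 0.2136 M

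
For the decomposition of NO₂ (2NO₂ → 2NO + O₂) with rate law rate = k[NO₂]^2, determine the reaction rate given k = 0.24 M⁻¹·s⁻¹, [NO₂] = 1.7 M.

0.6936 M/s

Step 1: Identify the rate law: rate = k[NO₂]^2
Step 2: Substitute values: rate = 0.24 × (1.7)^2
Step 3: Calculate: rate = 0.24 × 2.89 = 0.6936 M/s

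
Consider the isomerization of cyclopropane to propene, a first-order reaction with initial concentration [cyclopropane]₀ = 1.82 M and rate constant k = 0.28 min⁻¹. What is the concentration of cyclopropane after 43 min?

1.074e-05 M

Step 1: For a first-order reaction: [cyclopropane] = [cyclopropane]₀ × e^(-kt)
Step 2: [cyclopropane] = 1.82 × e^(-0.28 × 43)
Step 3: [cyclopropane] = 1.82 × e^(-12.04)
Step 4: [cyclopropane] = 1.82 × 5.90329e-06 = 1.074e-05 M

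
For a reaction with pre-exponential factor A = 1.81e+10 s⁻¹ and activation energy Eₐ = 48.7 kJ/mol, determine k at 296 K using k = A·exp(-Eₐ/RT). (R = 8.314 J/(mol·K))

4.61e+01 s⁻¹

Step 1: Use the Arrhenius equation: k = A × exp(-Eₐ/RT)
Step 2: Convert Eₐ to J/mol: 48.7 kJ/mol = 48700 J/mol
Step 3: Calculate the exponent: -Eₐ/(RT) = -48700/(8.314 × 296) = -19.78915
Step 4: k = 1.81e+10 × exp(-19.78915)
Step 5: k = 1.81e+10 × 2.54496e-09 = 4.6064e+01 s⁻¹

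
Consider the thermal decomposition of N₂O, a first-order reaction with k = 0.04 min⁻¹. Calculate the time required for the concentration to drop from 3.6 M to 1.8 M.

17.33 min

Step 1: For first-order: t = ln([N₂O]₀/[N₂O])/k
Step 2: t = ln(3.6/1.8)/0.04
Step 3: t = ln(2)/0.04
Step 4: t = 0.6931/0.04 = 17.33 min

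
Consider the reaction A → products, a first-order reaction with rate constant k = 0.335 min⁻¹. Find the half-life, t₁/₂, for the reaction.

2.069 min

Step 1: For a first-order reaction, t₁/₂ = ln(2)/k
Step 2: t₁/₂ = ln(2)/0.335
Step 3: t₁/₂ = 0.6931/0.335 = 2.069 min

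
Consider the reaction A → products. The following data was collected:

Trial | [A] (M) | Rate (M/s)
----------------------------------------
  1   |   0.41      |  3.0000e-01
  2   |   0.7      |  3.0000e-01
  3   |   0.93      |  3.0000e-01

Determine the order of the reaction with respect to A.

zeroth order (0)

Step 1: Compare trials - when concentration changes, rate stays constant.
Step 2: rate₂/rate₁ = 3.0000e-01/3.0000e-01 = 1
Step 3: [A]₂/[A]₁ = 0.7/0.41 = 1.707
Step 4: Since rate ratio ≈ (conc ratio)^0, the reaction is zeroth order.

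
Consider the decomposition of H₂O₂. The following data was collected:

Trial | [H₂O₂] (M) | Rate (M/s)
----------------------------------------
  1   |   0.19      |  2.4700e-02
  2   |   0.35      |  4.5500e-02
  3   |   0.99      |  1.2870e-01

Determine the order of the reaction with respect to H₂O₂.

first order (1)

Step 1: Compare trials to find order n where rate₂/rate₁ = ([H₂O₂]₂/[H₂O₂]₁)^n
Step 2: rate₂/rate₁ = 4.5500e-02/2.4700e-02 = 1.842
Step 3: [H₂O₂]₂/[H₂O₂]₁ = 0.35/0.19 = 1.842
Step 4: n = ln(1.842)/ln(1.842) = 1.00 ≈ 1
Step 5: The reaction is first order in H₂O₂.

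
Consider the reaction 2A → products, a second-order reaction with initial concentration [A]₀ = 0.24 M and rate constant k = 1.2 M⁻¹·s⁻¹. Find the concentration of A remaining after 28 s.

0.02648 M

Step 1: For a second-order reaction: 1/[A] = 1/[A]₀ + kt
Step 2: 1/[A] = 1/0.24 + 1.2 × 28
Step 3: 1/[A] = 4.167 + 33.6 = 37.77
Step 4: [A] = 1/37.77 = 0.02648 M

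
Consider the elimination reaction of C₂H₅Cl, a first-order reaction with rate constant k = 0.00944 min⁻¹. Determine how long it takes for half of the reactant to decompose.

73.43 min

Step 1: For a first-order reaction, t₁/₂ = ln(2)/k
Step 2: t₁/₂ = ln(2)/0.00944
Step 3: t₁/₂ = 0.6931/0.00944 = 73.43 min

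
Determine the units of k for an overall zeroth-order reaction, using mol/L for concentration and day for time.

mol/L·day⁻¹

Step 1: For overall order n, rate = k × (concentration)^n.
Step 2: Rate has units mol/L·day⁻¹; concentration term has units (mol/L)^0.
Step 3: k = rate / (concentration)^n, so units of k = (mol/L)^(1-0)·day⁻¹ = mol/L·day⁻¹.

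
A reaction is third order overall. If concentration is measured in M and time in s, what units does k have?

M⁻²·s⁻¹

Step 1: For overall order n, rate = k × (concentration)^n.
Step 2: Rate has units M·s⁻¹; concentration term has units M^3.
Step 3: k = rate / (concentration)^n, so units of k = M^(1-3)·s⁻¹ = M⁻²·s⁻¹.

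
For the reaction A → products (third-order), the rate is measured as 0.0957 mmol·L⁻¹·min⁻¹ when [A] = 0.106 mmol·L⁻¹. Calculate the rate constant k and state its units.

80.35 (mmol·L⁻¹)⁻²·min⁻¹

Step 1: rate = k[A]^3, so k = rate / [A]^3.
Step 2: k = 0.0957 / (0.106)^3 = 0.0957 / 0.001191.
Step 3: k = 80.35 (mmol·L⁻¹)⁻²·min⁻¹.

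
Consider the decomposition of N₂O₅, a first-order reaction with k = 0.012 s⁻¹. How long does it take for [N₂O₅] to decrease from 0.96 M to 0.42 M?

68.89 s

Step 1: For first-order: t = ln([N₂O₅]₀/[N₂O₅])/k
Step 2: t = ln(0.96/0.42)/0.012
Step 3: t = ln(2.286)/0.012
Step 4: t = 0.8267/0.012 = 68.89 s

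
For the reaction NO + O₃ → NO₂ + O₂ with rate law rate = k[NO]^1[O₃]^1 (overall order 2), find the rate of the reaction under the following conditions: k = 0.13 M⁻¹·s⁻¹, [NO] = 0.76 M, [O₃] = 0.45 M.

0.04446 M/s

Step 1: The rate law is rate = k[NO]^1[O₃]^1, overall order = 1+1 = 2
Step 2: Substitute values: rate = 0.13 × (0.76)^1 × (0.45)^1
Step 3: rate = 0.13 × 0.76 × 0.45 = 0.04446 M/s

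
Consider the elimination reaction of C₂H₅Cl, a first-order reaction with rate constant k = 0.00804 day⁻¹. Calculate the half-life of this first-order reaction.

86.21 day

Step 1: For a first-order reaction, t₁/₂ = ln(2)/k
Step 2: t₁/₂ = ln(2)/0.00804
Step 3: t₁/₂ = 0.6931/0.00804 = 86.21 day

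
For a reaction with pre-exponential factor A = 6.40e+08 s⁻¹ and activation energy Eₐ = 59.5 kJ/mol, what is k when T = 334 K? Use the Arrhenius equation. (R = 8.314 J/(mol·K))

3.17e-01 s⁻¹

Step 1: Use the Arrhenius equation: k = A × exp(-Eₐ/RT)
Step 2: Convert Eₐ to J/mol: 59.5 kJ/mol = 59500 J/mol
Step 3: Calculate the exponent: -Eₐ/(RT) = -59500/(8.314 × 334) = -21.42696
Step 4: k = 6.40e+08 × exp(-21.42696)
Step 5: k = 6.40e+08 × 4.94754e-10 = 3.1664e-01 s⁻¹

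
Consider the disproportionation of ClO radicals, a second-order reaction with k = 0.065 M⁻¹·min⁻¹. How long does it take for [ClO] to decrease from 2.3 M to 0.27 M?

50.29 min

Step 1: For second-order: t = (1/[ClO] - 1/[ClO]₀)/k
Step 2: t = (1/0.27 - 1/2.3)/0.065
Step 3: t = (3.704 - 0.4348)/0.065
Step 4: t = 3.269/0.065 = 50.29 min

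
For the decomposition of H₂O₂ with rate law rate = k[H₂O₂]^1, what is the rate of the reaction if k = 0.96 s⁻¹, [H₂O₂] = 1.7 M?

1.632 M/s

Step 1: Identify the rate law: rate = k[H₂O₂]^1
Step 2: Substitute values: rate = 0.96 × (1.7)^1
Step 3: Calculate: rate = 0.96 × 1.7 = 1.632 M/s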